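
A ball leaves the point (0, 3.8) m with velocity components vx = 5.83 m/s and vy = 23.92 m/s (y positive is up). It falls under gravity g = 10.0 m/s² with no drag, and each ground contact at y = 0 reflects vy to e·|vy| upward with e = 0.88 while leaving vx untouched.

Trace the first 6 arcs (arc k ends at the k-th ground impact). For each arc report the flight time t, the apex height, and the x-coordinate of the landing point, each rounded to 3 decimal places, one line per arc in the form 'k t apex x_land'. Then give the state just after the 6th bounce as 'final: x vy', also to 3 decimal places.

Arc 1: start y=3.800, vy=23.920 → t=4.938, apex=32.408, x_land=28.788, impact vy=-25.459
  bounce: vy ← 0.88·25.459 = 22.404
Arc 2: start y=0.000, vy=22.404 → t=4.481, apex=25.097, x_land=54.911, impact vy=-22.404
  bounce: vy ← 0.88·22.404 = 19.716
Arc 3: start y=0.000, vy=19.716 → t=3.943, apex=19.435, x_land=77.899, impact vy=-19.716
  bounce: vy ← 0.88·19.716 = 17.350
Arc 4: start y=0.000, vy=17.350 → t=3.470, apex=15.051, x_land=98.129, impact vy=-17.350
  bounce: vy ← 0.88·17.350 = 15.268
Arc 5: start y=0.000, vy=15.268 → t=3.054, apex=11.655, x_land=115.931, impact vy=-15.268
  bounce: vy ← 0.88·15.268 = 13.436
Arc 6: start y=0.000, vy=13.436 → t=2.687, apex=9.026, x_land=131.597, impact vy=-13.436
  bounce: vy ← 0.88·13.436 = 11.823

1 4.938 32.408 28.788
2 4.481 25.097 54.911
3 3.943 19.435 77.899
4 3.470 15.051 98.129
5 3.054 11.655 115.931
6 2.687 9.026 131.597
final: 131.597 11.823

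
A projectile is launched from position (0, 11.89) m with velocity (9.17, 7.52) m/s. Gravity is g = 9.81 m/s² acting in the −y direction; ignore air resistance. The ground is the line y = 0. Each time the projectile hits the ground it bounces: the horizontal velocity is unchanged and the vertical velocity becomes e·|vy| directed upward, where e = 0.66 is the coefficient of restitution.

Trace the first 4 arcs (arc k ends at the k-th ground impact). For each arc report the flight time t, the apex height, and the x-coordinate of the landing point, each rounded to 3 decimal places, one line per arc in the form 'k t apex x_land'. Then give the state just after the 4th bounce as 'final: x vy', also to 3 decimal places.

Arc 1: start y=11.890, vy=7.520 → t=2.502, apex=14.772, x_land=22.943, impact vy=-17.024
  bounce: vy ← 0.66·17.024 = 11.236
Arc 2: start y=0.000, vy=11.236 → t=2.291, apex=6.435, x_land=43.949, impact vy=-11.236
  bounce: vy ← 0.66·11.236 = 7.416
Arc 3: start y=0.000, vy=7.416 → t=1.512, apex=2.803, x_land=57.813, impact vy=-7.416
  bounce: vy ← 0.66·7.416 = 4.894
Arc 4: start y=0.000, vy=4.894 → t=0.998, apex=1.221, x_land=66.964, impact vy=-4.894
  bounce: vy ← 0.66·4.894 = 3.230

1 2.502 14.772 22.943
2 2.291 6.435 43.949
3 1.512 2.803 57.813
4 0.998 1.221 66.964
final: 66.964 3.230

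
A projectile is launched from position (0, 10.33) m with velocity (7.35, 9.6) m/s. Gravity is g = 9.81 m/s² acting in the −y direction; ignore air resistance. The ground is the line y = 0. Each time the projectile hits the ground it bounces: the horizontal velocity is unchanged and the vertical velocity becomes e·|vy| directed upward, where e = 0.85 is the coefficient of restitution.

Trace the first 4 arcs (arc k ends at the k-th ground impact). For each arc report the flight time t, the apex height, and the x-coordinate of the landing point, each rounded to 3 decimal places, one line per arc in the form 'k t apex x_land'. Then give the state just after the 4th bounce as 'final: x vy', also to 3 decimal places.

Arc 1: start y=10.330, vy=9.600 → t=2.729, apex=15.027, x_land=20.058, impact vy=-17.171
  bounce: vy ← 0.85·17.171 = 14.595
Arc 2: start y=0.000, vy=14.595 → t=2.976, apex=10.857, x_land=41.928, impact vy=-14.595
  bounce: vy ← 0.85·14.595 = 12.406
Arc 3: start y=0.000, vy=12.406 → t=2.529, apex=7.844, x_land=60.518, impact vy=-12.406
  bounce: vy ← 0.85·12.406 = 10.545
Arc 4: start y=0.000, vy=10.545 → t=2.150, apex=5.668, x_land=76.319, impact vy=-10.545
  bounce: vy ← 0.85·10.545 = 8.963

1 2.729 15.027 20.058
2 2.976 10.857 41.928
3 2.529 7.844 60.518
4 2.150 5.668 76.319
final: 76.319 8.963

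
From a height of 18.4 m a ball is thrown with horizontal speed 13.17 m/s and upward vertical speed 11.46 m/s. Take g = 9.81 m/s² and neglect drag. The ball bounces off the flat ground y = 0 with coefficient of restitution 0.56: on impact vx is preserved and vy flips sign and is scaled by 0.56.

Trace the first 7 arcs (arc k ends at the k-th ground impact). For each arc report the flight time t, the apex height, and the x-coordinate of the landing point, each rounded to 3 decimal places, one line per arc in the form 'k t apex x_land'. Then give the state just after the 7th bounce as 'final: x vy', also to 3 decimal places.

Arc 1: start y=18.400, vy=11.460 → t=3.430, apex=25.094, x_land=45.174, impact vy=-22.189
  bounce: vy ← 0.56·22.189 = 12.426
Arc 2: start y=0.000, vy=12.426 → t=2.533, apex=7.869, x_land=78.537, impact vy=-12.426
  bounce: vy ← 0.56·12.426 = 6.958
Arc 3: start y=0.000, vy=6.958 → t=1.419, apex=2.468, x_land=97.220, impact vy=-6.958
  bounce: vy ← 0.56·6.958 = 3.897
Arc 4: start y=0.000, vy=3.897 → t=0.794, apex=0.774, x_land=107.683, impact vy=-3.897
  bounce: vy ← 0.56·3.897 = 2.182
Arc 5: start y=0.000, vy=2.182 → t=0.445, apex=0.243, x_land=113.542, impact vy=-2.182
  bounce: vy ← 0.56·2.182 = 1.222
Arc 6: start y=0.000, vy=1.222 → t=0.249, apex=0.076, x_land=116.823, impact vy=-1.222
  bounce: vy ← 0.56·1.222 = 0.684
Arc 7: start y=0.000, vy=0.684 → t=0.140, apex=0.024, x_land=118.661, impact vy=-0.684
  bounce: vy ← 0.56·0.684 = 0.383

1 3.430 25.094 45.174
2 2.533 7.869 78.537
3 1.419 2.468 97.220
4 0.794 0.774 107.683
5 0.445 0.243 113.542
6 0.249 0.076 116.823
7 0.140 0.024 118.661
final: 118.661 0.383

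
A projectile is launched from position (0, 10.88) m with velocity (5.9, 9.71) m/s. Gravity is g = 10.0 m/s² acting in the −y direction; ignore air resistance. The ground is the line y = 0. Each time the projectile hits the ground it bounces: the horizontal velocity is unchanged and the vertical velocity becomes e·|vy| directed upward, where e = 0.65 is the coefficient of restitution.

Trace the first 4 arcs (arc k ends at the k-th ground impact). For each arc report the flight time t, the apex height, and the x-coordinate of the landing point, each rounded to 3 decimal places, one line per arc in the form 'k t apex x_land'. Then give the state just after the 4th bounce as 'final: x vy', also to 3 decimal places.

Arc 1: start y=10.880, vy=9.710 → t=2.737, apex=15.594, x_land=16.148, impact vy=-17.660
  bounce: vy ← 0.65·17.660 = 11.479
Arc 2: start y=0.000, vy=11.479 → t=2.296, apex=6.589, x_land=29.694, impact vy=-11.479
  bounce: vy ← 0.65·11.479 = 7.461
Arc 3: start y=0.000, vy=7.461 → t=1.492, apex=2.784, x_land=38.498, impact vy=-7.461
  bounce: vy ← 0.65·7.461 = 4.850
Arc 4: start y=0.000, vy=4.850 → t=0.970, apex=1.176, x_land=44.221, impact vy=-4.850
  bounce: vy ← 0.65·4.850 = 3.152

1 2.737 15.594 16.148
2 2.296 6.589 29.694
3 1.492 2.784 38.498
4 0.970 1.176 44.221
final: 44.221 3.152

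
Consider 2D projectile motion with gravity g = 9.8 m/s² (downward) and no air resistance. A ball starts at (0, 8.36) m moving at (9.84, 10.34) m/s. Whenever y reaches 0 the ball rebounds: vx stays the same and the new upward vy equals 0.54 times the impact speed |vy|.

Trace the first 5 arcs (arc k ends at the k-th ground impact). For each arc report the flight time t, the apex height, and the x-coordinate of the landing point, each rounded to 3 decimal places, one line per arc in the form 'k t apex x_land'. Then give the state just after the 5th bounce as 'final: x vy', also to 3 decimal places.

1 2.734 13.815 26.905
2 1.813 4.028 44.749
3 0.979 1.175 54.384
4 0.529 0.343 59.588
5 0.286 0.100 62.398
final: 62.398 0.756

Arc 1: start y=8.360, vy=10.340 → t=2.734, apex=13.815, x_land=26.905, impact vy=-16.455
  bounce: vy ← 0.54·16.455 = 8.886
Arc 2: start y=0.000, vy=8.886 → t=1.813, apex=4.028, x_land=44.749, impact vy=-8.886
  bounce: vy ← 0.54·8.886 = 4.798
Arc 3: start y=0.000, vy=4.798 → t=0.979, apex=1.175, x_land=54.384, impact vy=-4.798
  bounce: vy ← 0.54·4.798 = 2.591
Arc 4: start y=0.000, vy=2.591 → t=0.529, apex=0.343, x_land=59.588, impact vy=-2.591
  bounce: vy ← 0.54·2.591 = 1.399
Arc 5: start y=0.000, vy=1.399 → t=0.286, apex=0.100, x_land=62.398, impact vy=-1.399
  bounce: vy ← 0.54·1.399 = 0.756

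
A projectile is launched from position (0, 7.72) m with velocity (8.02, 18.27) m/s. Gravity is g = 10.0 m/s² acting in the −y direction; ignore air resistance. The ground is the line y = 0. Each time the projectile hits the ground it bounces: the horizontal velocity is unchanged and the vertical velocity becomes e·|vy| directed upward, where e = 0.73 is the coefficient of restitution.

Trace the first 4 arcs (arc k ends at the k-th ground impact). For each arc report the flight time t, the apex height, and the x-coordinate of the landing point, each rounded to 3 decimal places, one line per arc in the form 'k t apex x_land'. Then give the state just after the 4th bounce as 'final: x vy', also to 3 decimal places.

Arc 1: start y=7.720, vy=18.270 → t=4.037, apex=24.410, x_land=32.373, impact vy=-22.095
  bounce: vy ← 0.73·22.095 = 16.129
Arc 2: start y=0.000, vy=16.129 → t=3.226, apex=13.008, x_land=58.244, impact vy=-16.129
  bounce: vy ← 0.73·16.129 = 11.774
Arc 3: start y=0.000, vy=11.774 → t=2.355, apex=6.932, x_land=77.131, impact vy=-11.774
  bounce: vy ← 0.73·11.774 = 8.595
Arc 4: start y=0.000, vy=8.595 → t=1.719, apex=3.694, x_land=90.918, impact vy=-8.595
  bounce: vy ← 0.73·8.595 = 6.275

1 4.037 24.410 32.373
2 3.226 13.008 58.244
3 2.355 6.932 77.131
4 1.719 3.694 90.918
final: 90.918 6.275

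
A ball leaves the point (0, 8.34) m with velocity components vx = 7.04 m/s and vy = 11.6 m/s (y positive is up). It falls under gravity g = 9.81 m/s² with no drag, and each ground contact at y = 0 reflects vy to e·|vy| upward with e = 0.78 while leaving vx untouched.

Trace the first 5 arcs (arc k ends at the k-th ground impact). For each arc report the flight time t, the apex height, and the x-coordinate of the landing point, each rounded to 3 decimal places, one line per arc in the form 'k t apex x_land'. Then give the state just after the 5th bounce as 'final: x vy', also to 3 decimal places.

Arc 1: start y=8.340, vy=11.600 → t=2.943, apex=15.198, x_land=20.717, impact vy=-17.268
  bounce: vy ← 0.78·17.268 = 13.469
Arc 2: start y=0.000, vy=13.469 → t=2.746, apex=9.247, x_land=40.049, impact vy=-13.469
  bounce: vy ← 0.78·13.469 = 10.506
Arc 3: start y=0.000, vy=10.506 → t=2.142, apex=5.626, x_land=55.128, impact vy=-10.506
  bounce: vy ← 0.78·10.506 = 8.195
Arc 4: start y=0.000, vy=8.195 → t=1.671, apex=3.423, x_land=66.889, impact vy=-8.195
  bounce: vy ← 0.78·8.195 = 6.392
Arc 5: start y=0.000, vy=6.392 → t=1.303, apex=2.082, x_land=76.063, impact vy=-6.392
  bounce: vy ← 0.78·6.392 = 4.986

1 2.943 15.198 20.717
2 2.746 9.247 40.049
3 2.142 5.626 55.128
4 1.671 3.423 66.889
5 1.303 2.082 76.063
final: 76.063 4.986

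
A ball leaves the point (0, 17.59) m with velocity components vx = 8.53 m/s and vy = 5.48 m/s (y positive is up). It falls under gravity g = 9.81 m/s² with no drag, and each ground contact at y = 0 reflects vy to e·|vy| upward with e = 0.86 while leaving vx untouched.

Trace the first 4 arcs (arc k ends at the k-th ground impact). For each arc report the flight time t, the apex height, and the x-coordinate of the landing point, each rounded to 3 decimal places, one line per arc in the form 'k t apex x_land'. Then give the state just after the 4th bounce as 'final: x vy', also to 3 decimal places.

1 2.533 19.121 21.606
2 3.396 14.142 50.574
3 2.921 10.459 75.486
4 2.512 7.736 96.910
final: 96.910 10.595

Arc 1: start y=17.590, vy=5.480 → t=2.533, apex=19.121, x_land=21.606, impact vy=-19.369
  bounce: vy ← 0.86·19.369 = 16.657
Arc 2: start y=0.000, vy=16.657 → t=3.396, apex=14.142, x_land=50.574, impact vy=-16.657
  bounce: vy ← 0.86·16.657 = 14.325
Arc 3: start y=0.000, vy=14.325 → t=2.921, apex=10.459, x_land=75.486, impact vy=-14.325
  bounce: vy ← 0.86·14.325 = 12.320
Arc 4: start y=0.000, vy=12.320 → t=2.512, apex=7.736, x_land=96.910, impact vy=-12.320
  bounce: vy ← 0.86·12.320 = 10.595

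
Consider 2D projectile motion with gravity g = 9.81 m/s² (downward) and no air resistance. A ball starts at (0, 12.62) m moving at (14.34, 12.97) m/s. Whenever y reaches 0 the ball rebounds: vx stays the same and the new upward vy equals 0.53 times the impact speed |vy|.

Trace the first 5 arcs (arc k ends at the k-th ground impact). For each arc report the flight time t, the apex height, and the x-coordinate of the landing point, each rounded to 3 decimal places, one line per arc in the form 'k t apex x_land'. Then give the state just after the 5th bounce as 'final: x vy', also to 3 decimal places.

Arc 1: start y=12.620, vy=12.970 → t=3.401, apex=21.194, x_land=48.767, impact vy=-20.392
  bounce: vy ← 0.53·20.392 = 10.808
Arc 2: start y=0.000, vy=10.808 → t=2.203, apex=5.953, x_land=80.364, impact vy=-10.808
  bounce: vy ← 0.53·10.808 = 5.728
Arc 3: start y=0.000, vy=5.728 → t=1.168, apex=1.672, x_land=97.110, impact vy=-5.728
  bounce: vy ← 0.53·5.728 = 3.036
Arc 4: start y=0.000, vy=3.036 → t=0.619, apex=0.470, x_land=105.986, impact vy=-3.036
  bounce: vy ← 0.53·3.036 = 1.609
Arc 5: start y=0.000, vy=1.609 → t=0.328, apex=0.132, x_land=110.690, impact vy=-1.609
  bounce: vy ← 0.53·1.609 = 0.853

1 3.401 21.194 48.767
2 2.203 5.953 80.364
3 1.168 1.672 97.110
4 0.619 0.470 105.986
5 0.328 0.132 110.690
final: 110.690 0.853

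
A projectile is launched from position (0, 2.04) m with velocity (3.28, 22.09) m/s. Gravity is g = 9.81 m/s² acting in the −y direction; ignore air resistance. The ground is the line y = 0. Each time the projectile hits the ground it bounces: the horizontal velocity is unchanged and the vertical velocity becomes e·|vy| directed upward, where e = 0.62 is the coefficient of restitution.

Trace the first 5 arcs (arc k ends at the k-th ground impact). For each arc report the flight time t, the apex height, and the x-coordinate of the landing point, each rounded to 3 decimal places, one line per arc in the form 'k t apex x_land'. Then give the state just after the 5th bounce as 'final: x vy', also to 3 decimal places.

1 4.594 26.911 15.069
2 2.904 10.345 24.595
3 1.801 3.976 30.502
4 1.116 1.529 34.164
5 0.692 0.588 36.434
final: 36.434 2.105

Arc 1: start y=2.040, vy=22.090 → t=4.594, apex=26.911, x_land=15.069, impact vy=-22.978
  bounce: vy ← 0.62·22.978 = 14.246
Arc 2: start y=0.000, vy=14.246 → t=2.904, apex=10.345, x_land=24.595, impact vy=-14.246
  bounce: vy ← 0.62·14.246 = 8.833
Arc 3: start y=0.000, vy=8.833 → t=1.801, apex=3.976, x_land=30.502, impact vy=-8.833
  bounce: vy ← 0.62·8.833 = 5.476
Arc 4: start y=0.000, vy=5.476 → t=1.116, apex=1.529, x_land=34.164, impact vy=-5.476
  bounce: vy ← 0.62·5.476 = 3.395
Arc 5: start y=0.000, vy=3.395 → t=0.692, apex=0.588, x_land=36.434, impact vy=-3.395
  bounce: vy ← 0.62·3.395 = 2.105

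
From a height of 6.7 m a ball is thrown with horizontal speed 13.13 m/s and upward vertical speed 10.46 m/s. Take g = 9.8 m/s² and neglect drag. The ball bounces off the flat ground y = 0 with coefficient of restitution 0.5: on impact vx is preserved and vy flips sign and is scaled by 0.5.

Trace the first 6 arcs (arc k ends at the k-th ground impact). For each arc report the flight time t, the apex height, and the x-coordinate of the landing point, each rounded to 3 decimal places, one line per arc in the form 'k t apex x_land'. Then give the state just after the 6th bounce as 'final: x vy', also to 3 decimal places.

1 2.651 12.282 34.802
2 1.583 3.071 55.590
3 0.792 0.768 65.983
4 0.396 0.192 71.180
5 0.198 0.048 73.779
6 0.099 0.012 75.078
final: 75.078 0.242

Arc 1: start y=6.700, vy=10.460 → t=2.651, apex=12.282, x_land=34.802, impact vy=-15.516
  bounce: vy ← 0.5·15.516 = 7.758
Arc 2: start y=0.000, vy=7.758 → t=1.583, apex=3.071, x_land=55.590, impact vy=-7.758
  bounce: vy ← 0.5·7.758 = 3.879
Arc 3: start y=0.000, vy=3.879 → t=0.792, apex=0.768, x_land=65.983, impact vy=-3.879
  bounce: vy ← 0.5·3.879 = 1.939
Arc 4: start y=0.000, vy=1.939 → t=0.396, apex=0.192, x_land=71.180, impact vy=-1.939
  bounce: vy ← 0.5·1.939 = 0.970
Arc 5: start y=0.000, vy=0.970 → t=0.198, apex=0.048, x_land=73.779, impact vy=-0.970
  bounce: vy ← 0.5·0.970 = 0.485
Arc 6: start y=0.000, vy=0.485 → t=0.099, apex=0.012, x_land=75.078, impact vy=-0.485
  bounce: vy ← 0.5·0.485 = 0.242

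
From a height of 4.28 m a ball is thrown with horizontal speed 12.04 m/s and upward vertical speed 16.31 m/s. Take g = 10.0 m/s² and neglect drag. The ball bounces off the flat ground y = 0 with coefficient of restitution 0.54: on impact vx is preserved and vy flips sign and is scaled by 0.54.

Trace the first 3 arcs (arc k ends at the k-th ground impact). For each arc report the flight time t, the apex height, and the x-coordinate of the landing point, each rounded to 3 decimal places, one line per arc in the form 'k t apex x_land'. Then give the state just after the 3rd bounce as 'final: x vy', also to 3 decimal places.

1 3.506 17.581 42.214
2 2.025 5.127 66.597
3 1.094 1.495 79.764
final: 79.764 2.953

Arc 1: start y=4.280, vy=16.310 → t=3.506, apex=17.581, x_land=42.214, impact vy=-18.751
  bounce: vy ← 0.54·18.751 = 10.126
Arc 2: start y=0.000, vy=10.126 → t=2.025, apex=5.127, x_land=66.597, impact vy=-10.126
  bounce: vy ← 0.54·10.126 = 5.468
Arc 3: start y=0.000, vy=5.468 → t=1.094, apex=1.495, x_land=79.764, impact vy=-5.468
  bounce: vy ← 0.54·5.468 = 2.953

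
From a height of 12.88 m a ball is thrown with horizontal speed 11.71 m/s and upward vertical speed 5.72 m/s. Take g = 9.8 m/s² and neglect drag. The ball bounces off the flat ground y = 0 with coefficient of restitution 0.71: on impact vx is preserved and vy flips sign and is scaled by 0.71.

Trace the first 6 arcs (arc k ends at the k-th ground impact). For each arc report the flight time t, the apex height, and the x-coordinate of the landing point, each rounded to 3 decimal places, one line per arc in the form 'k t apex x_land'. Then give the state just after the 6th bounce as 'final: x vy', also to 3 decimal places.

1 2.307 14.549 27.013
2 2.447 7.334 55.666
3 1.737 3.697 76.009
4 1.233 1.864 90.453
5 0.876 0.940 100.708
6 0.622 0.474 107.990
final: 107.990 2.163

Arc 1: start y=12.880, vy=5.720 → t=2.307, apex=14.549, x_land=27.013, impact vy=-16.887
  bounce: vy ← 0.71·16.887 = 11.990
Arc 2: start y=0.000, vy=11.990 → t=2.447, apex=7.334, x_land=55.666, impact vy=-11.990
  bounce: vy ← 0.71·11.990 = 8.513
Arc 3: start y=0.000, vy=8.513 → t=1.737, apex=3.697, x_land=76.009, impact vy=-8.513
  bounce: vy ← 0.71·8.513 = 6.044
Arc 4: start y=0.000, vy=6.044 → t=1.233, apex=1.864, x_land=90.453, impact vy=-6.044
  bounce: vy ← 0.71·6.044 = 4.291
Arc 5: start y=0.000, vy=4.291 → t=0.876, apex=0.940, x_land=100.708, impact vy=-4.291
  bounce: vy ← 0.71·4.291 = 3.047
Arc 6: start y=0.000, vy=3.047 → t=0.622, apex=0.474, x_land=107.990, impact vy=-3.047
  bounce: vy ← 0.71·3.047 = 2.163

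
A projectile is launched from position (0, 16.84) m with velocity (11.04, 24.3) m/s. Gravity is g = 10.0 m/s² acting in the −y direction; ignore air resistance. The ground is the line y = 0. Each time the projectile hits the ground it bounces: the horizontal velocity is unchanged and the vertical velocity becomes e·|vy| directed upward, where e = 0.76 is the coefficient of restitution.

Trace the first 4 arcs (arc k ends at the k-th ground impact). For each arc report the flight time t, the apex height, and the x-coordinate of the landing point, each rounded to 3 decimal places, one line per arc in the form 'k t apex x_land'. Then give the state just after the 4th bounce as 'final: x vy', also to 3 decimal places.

Arc 1: start y=16.840, vy=24.300 → t=5.475, apex=46.364, x_land=60.446, impact vy=-30.451
  bounce: vy ← 0.76·30.451 = 23.143
Arc 2: start y=0.000, vy=23.143 → t=4.629, apex=26.780, x_land=111.546, impact vy=-23.143
  bounce: vy ← 0.76·23.143 = 17.589
Arc 3: start y=0.000, vy=17.589 → t=3.518, apex=15.468, x_land=150.381, impact vy=-17.589
  bounce: vy ← 0.76·17.589 = 13.367
Arc 4: start y=0.000, vy=13.367 → t=2.673, apex=8.934, x_land=179.897, impact vy=-13.367
  bounce: vy ← 0.76·13.367 = 10.159

1 5.475 46.364 60.446
2 4.629 26.780 111.546
3 3.518 15.468 150.381
4 2.673 8.934 179.897
final: 179.897 10.159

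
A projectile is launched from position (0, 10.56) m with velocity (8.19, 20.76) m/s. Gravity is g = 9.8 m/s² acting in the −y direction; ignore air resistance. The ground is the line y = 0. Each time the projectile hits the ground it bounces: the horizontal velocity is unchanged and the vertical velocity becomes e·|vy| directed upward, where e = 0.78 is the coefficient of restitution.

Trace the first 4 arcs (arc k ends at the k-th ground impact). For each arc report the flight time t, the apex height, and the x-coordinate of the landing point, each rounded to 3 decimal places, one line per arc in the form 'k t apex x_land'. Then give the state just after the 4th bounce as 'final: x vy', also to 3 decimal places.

1 4.696 32.549 38.458
2 4.021 19.803 71.387
3 3.136 12.048 97.071
4 2.446 7.330 117.105
final: 117.105 9.349

Arc 1: start y=10.560, vy=20.760 → t=4.696, apex=32.549, x_land=38.458, impact vy=-25.258
  bounce: vy ← 0.78·25.258 = 19.701
Arc 2: start y=0.000, vy=19.701 → t=4.021, apex=19.803, x_land=71.387, impact vy=-19.701
  bounce: vy ← 0.78·19.701 = 15.367
Arc 3: start y=0.000, vy=15.367 → t=3.136, apex=12.048, x_land=97.071, impact vy=-15.367
  bounce: vy ← 0.78·15.367 = 11.986
Arc 4: start y=0.000, vy=11.986 → t=2.446, apex=7.330, x_land=117.105, impact vy=-11.986
  bounce: vy ← 0.78·11.986 = 9.349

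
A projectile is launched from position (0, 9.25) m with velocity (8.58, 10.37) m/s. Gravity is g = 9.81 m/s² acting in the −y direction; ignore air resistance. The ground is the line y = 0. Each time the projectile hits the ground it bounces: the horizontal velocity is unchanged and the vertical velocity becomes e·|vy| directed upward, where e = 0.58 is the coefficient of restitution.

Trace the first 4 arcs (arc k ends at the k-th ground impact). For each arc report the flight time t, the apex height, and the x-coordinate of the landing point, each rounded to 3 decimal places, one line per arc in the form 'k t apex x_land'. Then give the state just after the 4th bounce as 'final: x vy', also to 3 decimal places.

Arc 1: start y=9.250, vy=10.370 → t=2.790, apex=14.731, x_land=23.939, impact vy=-17.001
  bounce: vy ← 0.58·17.001 = 9.860
Arc 2: start y=0.000, vy=9.860 → t=2.010, apex=4.956, x_land=41.187, impact vy=-9.860
  bounce: vy ← 0.58·9.860 = 5.719
Arc 3: start y=0.000, vy=5.719 → t=1.166, apex=1.667, x_land=51.191, impact vy=-5.719
  bounce: vy ← 0.58·5.719 = 3.317
Arc 4: start y=0.000, vy=3.317 → t=0.676, apex=0.561, x_land=56.993, impact vy=-3.317
  bounce: vy ← 0.58·3.317 = 1.924

1 2.790 14.731 23.939
2 2.010 4.956 41.187
3 1.166 1.667 51.191
4 0.676 0.561 56.993
final: 56.993 1.924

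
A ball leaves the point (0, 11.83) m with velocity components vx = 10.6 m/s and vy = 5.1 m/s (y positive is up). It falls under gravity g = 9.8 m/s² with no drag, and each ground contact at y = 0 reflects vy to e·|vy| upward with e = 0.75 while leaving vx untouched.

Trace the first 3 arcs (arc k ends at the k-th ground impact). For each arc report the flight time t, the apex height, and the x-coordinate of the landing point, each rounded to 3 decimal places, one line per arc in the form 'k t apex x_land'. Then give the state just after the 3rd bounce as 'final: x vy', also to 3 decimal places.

1 2.159 13.157 22.886
2 2.458 7.401 48.940
3 1.843 4.163 68.481
final: 68.481 6.775

Arc 1: start y=11.830, vy=5.100 → t=2.159, apex=13.157, x_land=22.886, impact vy=-16.059
  bounce: vy ← 0.75·16.059 = 12.044
Arc 2: start y=0.000, vy=12.044 → t=2.458, apex=7.401, x_land=48.940, impact vy=-12.044
  bounce: vy ← 0.75·12.044 = 9.033
Arc 3: start y=0.000, vy=9.033 → t=1.843, apex=4.163, x_land=68.481, impact vy=-9.033
  bounce: vy ← 0.75·9.033 = 6.775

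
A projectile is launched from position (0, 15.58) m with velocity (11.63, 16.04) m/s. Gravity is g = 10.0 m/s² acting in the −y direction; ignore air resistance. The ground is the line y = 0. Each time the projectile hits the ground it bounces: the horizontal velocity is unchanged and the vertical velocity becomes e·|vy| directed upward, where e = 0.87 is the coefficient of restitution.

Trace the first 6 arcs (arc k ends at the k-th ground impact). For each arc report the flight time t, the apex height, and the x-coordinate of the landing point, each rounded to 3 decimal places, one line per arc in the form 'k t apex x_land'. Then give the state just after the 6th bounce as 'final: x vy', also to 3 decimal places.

1 3.989 28.444 46.394
2 4.150 21.529 94.659
3 3.611 16.296 136.651
4 3.141 12.334 173.183
5 2.733 9.336 204.966
6 2.378 7.066 232.618
final: 232.618 10.343

Arc 1: start y=15.580, vy=16.040 → t=3.989, apex=28.444, x_land=46.394, impact vy=-23.851
  bounce: vy ← 0.87·23.851 = 20.751
Arc 2: start y=0.000, vy=20.751 → t=4.150, apex=21.529, x_land=94.659, impact vy=-20.751
  bounce: vy ← 0.87·20.751 = 18.053
Arc 3: start y=0.000, vy=18.053 → t=3.611, apex=16.296, x_land=136.651, impact vy=-18.053
  bounce: vy ← 0.87·18.053 = 15.706
Arc 4: start y=0.000, vy=15.706 → t=3.141, apex=12.334, x_land=173.183, impact vy=-15.706
  bounce: vy ← 0.87·15.706 = 13.664
Arc 5: start y=0.000, vy=13.664 → t=2.733, apex=9.336, x_land=204.966, impact vy=-13.664
  bounce: vy ← 0.87·13.664 = 11.888
Arc 6: start y=0.000, vy=11.888 → t=2.378, apex=7.066, x_land=232.618, impact vy=-11.888
  bounce: vy ← 0.87·11.888 = 10.343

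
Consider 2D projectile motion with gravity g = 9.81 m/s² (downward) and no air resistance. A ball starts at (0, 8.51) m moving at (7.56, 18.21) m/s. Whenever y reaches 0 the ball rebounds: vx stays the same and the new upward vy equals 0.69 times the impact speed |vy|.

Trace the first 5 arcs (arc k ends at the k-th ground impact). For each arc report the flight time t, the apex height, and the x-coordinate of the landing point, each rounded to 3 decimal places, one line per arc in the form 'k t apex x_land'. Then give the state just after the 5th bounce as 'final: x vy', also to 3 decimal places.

1 4.132 25.411 31.241
2 3.141 12.098 54.987
3 2.167 5.760 71.372
4 1.495 2.742 82.678
5 1.032 1.306 90.478
final: 90.478 3.492

Arc 1: start y=8.510, vy=18.210 → t=4.132, apex=25.411, x_land=31.241, impact vy=-22.329
  bounce: vy ← 0.69·22.329 = 15.407
Arc 2: start y=0.000, vy=15.407 → t=3.141, apex=12.098, x_land=54.987, impact vy=-15.407
  bounce: vy ← 0.69·15.407 = 10.631
Arc 3: start y=0.000, vy=10.631 → t=2.167, apex=5.760, x_land=71.372, impact vy=-10.631
  bounce: vy ← 0.69·10.631 = 7.335
Arc 4: start y=0.000, vy=7.335 → t=1.495, apex=2.742, x_land=82.678, impact vy=-7.335
  bounce: vy ← 0.69·7.335 = 5.061
Arc 5: start y=0.000, vy=5.061 → t=1.032, apex=1.306, x_land=90.478, impact vy=-5.061
  bounce: vy ← 0.69·5.061 = 3.492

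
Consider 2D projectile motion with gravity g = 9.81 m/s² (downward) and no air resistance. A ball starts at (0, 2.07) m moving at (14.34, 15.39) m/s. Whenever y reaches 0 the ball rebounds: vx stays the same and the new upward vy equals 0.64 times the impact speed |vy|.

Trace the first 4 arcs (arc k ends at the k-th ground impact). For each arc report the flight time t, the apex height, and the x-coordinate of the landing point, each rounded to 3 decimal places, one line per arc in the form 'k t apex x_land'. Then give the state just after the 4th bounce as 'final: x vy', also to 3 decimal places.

1 3.267 14.142 46.846
2 2.173 5.793 78.013
3 1.391 2.373 97.960
4 0.890 0.972 110.726
final: 110.726 2.795

Arc 1: start y=2.070, vy=15.390 → t=3.267, apex=14.142, x_land=46.846, impact vy=-16.657
  bounce: vy ← 0.64·16.657 = 10.661
Arc 2: start y=0.000, vy=10.661 → t=2.173, apex=5.793, x_land=78.013, impact vy=-10.661
  bounce: vy ← 0.64·10.661 = 6.823
Arc 3: start y=0.000, vy=6.823 → t=1.391, apex=2.373, x_land=97.960, impact vy=-6.823
  bounce: vy ← 0.64·6.823 = 4.367
Arc 4: start y=0.000, vy=4.367 → t=0.890, apex=0.972, x_land=110.726, impact vy=-4.367
  bounce: vy ← 0.64·4.367 = 2.795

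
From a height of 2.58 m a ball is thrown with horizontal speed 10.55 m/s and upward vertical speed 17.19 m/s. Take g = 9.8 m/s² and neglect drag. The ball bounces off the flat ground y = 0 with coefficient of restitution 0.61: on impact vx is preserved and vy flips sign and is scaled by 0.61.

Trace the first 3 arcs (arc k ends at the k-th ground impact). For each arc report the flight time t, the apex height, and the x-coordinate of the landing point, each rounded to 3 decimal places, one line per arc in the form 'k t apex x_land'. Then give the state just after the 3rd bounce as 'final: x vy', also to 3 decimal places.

Arc 1: start y=2.580, vy=17.190 → t=3.652, apex=17.656, x_land=38.532, impact vy=-18.603
  bounce: vy ← 0.61·18.603 = 11.348
Arc 2: start y=0.000, vy=11.348 → t=2.316, apex=6.570, x_land=62.964, impact vy=-11.348
  bounce: vy ← 0.61·11.348 = 6.922
Arc 3: start y=0.000, vy=6.922 → t=1.413, apex=2.445, x_land=77.868, impact vy=-6.922
  bounce: vy ← 0.61·6.922 = 4.222

1 3.652 17.656 38.532
2 2.316 6.570 62.964
3 1.413 2.445 77.868
final: 77.868 4.222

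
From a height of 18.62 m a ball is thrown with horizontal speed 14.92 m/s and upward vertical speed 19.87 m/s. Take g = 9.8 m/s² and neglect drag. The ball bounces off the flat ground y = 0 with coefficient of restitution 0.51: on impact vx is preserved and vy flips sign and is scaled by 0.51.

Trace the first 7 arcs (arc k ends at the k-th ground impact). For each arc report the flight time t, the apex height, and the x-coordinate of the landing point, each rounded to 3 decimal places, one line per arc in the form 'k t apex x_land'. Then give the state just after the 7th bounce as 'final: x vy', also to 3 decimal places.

Arc 1: start y=18.620, vy=19.870 → t=4.840, apex=38.764, x_land=72.216, impact vy=-27.564
  bounce: vy ← 0.51·27.564 = 14.058
Arc 2: start y=0.000, vy=14.058 → t=2.869, apex=10.082, x_land=115.020, impact vy=-14.058
  bounce: vy ← 0.51·14.058 = 7.169
Arc 3: start y=0.000, vy=7.169 → t=1.463, apex=2.622, x_land=136.850, impact vy=-7.169
  bounce: vy ← 0.51·7.169 = 3.656
Arc 4: start y=0.000, vy=3.656 → t=0.746, apex=0.682, x_land=147.983, impact vy=-3.656
  bounce: vy ← 0.51·3.656 = 1.865
Arc 5: start y=0.000, vy=1.865 → t=0.381, apex=0.177, x_land=153.661, impact vy=-1.865
  bounce: vy ← 0.51·1.865 = 0.951
Arc 6: start y=0.000, vy=0.951 → t=0.194, apex=0.046, x_land=156.557, impact vy=-0.951
  bounce: vy ← 0.51·0.951 = 0.485
Arc 7: start y=0.000, vy=0.485 → t=0.099, apex=0.012, x_land=158.034, impact vy=-0.485
  bounce: vy ← 0.51·0.485 = 0.247

1 4.840 38.764 72.216
2 2.869 10.082 115.020
3 1.463 2.622 136.850
4 0.746 0.682 147.983
5 0.381 0.177 153.661
6 0.194 0.046 156.557
7 0.099 0.012 158.034
final: 158.034 0.247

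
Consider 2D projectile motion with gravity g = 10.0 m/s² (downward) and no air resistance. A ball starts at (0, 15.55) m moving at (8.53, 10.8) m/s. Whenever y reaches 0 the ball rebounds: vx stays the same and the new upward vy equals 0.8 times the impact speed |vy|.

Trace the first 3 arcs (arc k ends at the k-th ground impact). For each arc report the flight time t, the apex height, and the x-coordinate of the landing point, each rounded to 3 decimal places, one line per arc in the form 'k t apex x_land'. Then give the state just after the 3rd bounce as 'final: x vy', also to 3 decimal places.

Arc 1: start y=15.550, vy=10.800 → t=3.148, apex=21.382, x_land=26.852, impact vy=-20.679
  bounce: vy ← 0.8·20.679 = 16.544
Arc 2: start y=0.000, vy=16.544 → t=3.309, apex=13.684, x_land=55.075, impact vy=-16.544
  bounce: vy ← 0.8·16.544 = 13.235
Arc 3: start y=0.000, vy=13.235 → t=2.647, apex=8.758, x_land=77.654, impact vy=-13.235
  bounce: vy ← 0.8·13.235 = 10.588

1 3.148 21.382 26.852
2 3.309 13.684 55.075
3 2.647 8.758 77.654
final: 77.654 10.588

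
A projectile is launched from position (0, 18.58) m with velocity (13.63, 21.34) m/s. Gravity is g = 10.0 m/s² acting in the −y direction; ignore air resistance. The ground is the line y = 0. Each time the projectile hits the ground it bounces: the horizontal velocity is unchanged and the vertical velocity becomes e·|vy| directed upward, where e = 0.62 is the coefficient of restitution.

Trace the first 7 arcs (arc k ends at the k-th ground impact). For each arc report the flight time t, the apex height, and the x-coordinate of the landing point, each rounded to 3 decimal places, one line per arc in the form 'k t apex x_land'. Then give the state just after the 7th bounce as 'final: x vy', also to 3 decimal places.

1 5.010 41.350 68.283
2 3.566 15.895 116.887
3 2.211 6.110 147.021
4 1.371 2.349 165.704
5 0.850 0.903 177.288
6 0.527 0.347 184.470
7 0.327 0.133 188.922
final: 188.922 1.013

Arc 1: start y=18.580, vy=21.340 → t=5.010, apex=41.350, x_land=68.283, impact vy=-28.758
  bounce: vy ← 0.62·28.758 = 17.830
Arc 2: start y=0.000, vy=17.830 → t=3.566, apex=15.895, x_land=116.887, impact vy=-17.830
  bounce: vy ← 0.62·17.830 = 11.054
Arc 3: start y=0.000, vy=11.054 → t=2.211, apex=6.110, x_land=147.021, impact vy=-11.054
  bounce: vy ← 0.62·11.054 = 6.854
Arc 4: start y=0.000, vy=6.854 → t=1.371, apex=2.349, x_land=165.704, impact vy=-6.854
  bounce: vy ← 0.62·6.854 = 4.249
Arc 5: start y=0.000, vy=4.249 → t=0.850, apex=0.903, x_land=177.288, impact vy=-4.249
  bounce: vy ← 0.62·4.249 = 2.635
Arc 6: start y=0.000, vy=2.635 → t=0.527, apex=0.347, x_land=184.470, impact vy=-2.635
  bounce: vy ← 0.62·2.635 = 1.633
Arc 7: start y=0.000, vy=1.633 → t=0.327, apex=0.133, x_land=188.922, impact vy=-1.633
  bounce: vy ← 0.62·1.633 = 1.013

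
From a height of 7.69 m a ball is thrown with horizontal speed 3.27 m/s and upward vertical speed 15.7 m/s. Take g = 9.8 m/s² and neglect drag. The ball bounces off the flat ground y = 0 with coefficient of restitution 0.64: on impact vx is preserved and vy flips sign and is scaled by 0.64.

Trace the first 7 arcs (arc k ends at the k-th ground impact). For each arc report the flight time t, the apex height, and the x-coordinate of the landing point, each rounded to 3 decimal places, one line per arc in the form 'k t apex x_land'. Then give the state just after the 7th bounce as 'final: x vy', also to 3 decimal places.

Arc 1: start y=7.690, vy=15.700 → t=3.636, apex=20.266, x_land=11.889, impact vy=-19.930
  bounce: vy ← 0.64·19.930 = 12.755
Arc 2: start y=0.000, vy=12.755 → t=2.603, apex=8.301, x_land=20.401, impact vy=-12.755
  bounce: vy ← 0.64·12.755 = 8.163
Arc 3: start y=0.000, vy=8.163 → t=1.666, apex=3.400, x_land=25.849, impact vy=-8.163
  bounce: vy ← 0.64·8.163 = 5.225
Arc 4: start y=0.000, vy=5.225 → t=1.066, apex=1.393, x_land=29.336, impact vy=-5.225
  bounce: vy ← 0.64·5.225 = 3.344
Arc 5: start y=0.000, vy=3.344 → t=0.682, apex=0.570, x_land=31.567, impact vy=-3.344
  bounce: vy ← 0.64·3.344 = 2.140
Arc 6: start y=0.000, vy=2.140 → t=0.437, apex=0.234, x_land=32.995, impact vy=-2.140
  bounce: vy ← 0.64·2.140 = 1.370
Arc 7: start y=0.000, vy=1.370 → t=0.280, apex=0.096, x_land=33.909, impact vy=-1.370
  bounce: vy ← 0.64·1.370 = 0.877

1 3.636 20.266 11.889
2 2.603 8.301 20.401
3 1.666 3.400 25.849
4 1.066 1.393 29.336
5 0.682 0.570 31.567
6 0.437 0.234 32.995
7 0.280 0.096 33.909
final: 33.909 0.877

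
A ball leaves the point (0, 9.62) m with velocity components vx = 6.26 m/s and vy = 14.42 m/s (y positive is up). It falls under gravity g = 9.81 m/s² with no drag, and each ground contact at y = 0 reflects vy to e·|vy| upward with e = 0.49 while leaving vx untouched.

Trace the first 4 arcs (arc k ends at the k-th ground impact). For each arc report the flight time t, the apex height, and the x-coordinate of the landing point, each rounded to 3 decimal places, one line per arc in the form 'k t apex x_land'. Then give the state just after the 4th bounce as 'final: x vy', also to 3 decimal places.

Arc 1: start y=9.620, vy=14.420 → t=3.500, apex=20.218, x_land=21.911, impact vy=-19.917
  bounce: vy ← 0.49·19.917 = 9.759
Arc 2: start y=0.000, vy=9.759 → t=1.990, apex=4.854, x_land=34.366, impact vy=-9.759
  bounce: vy ← 0.49·9.759 = 4.782
Arc 3: start y=0.000, vy=4.782 → t=0.975, apex=1.166, x_land=40.469, impact vy=-4.782
  bounce: vy ← 0.49·4.782 = 2.343
Arc 4: start y=0.000, vy=2.343 → t=0.478, apex=0.280, x_land=43.460, impact vy=-2.343
  bounce: vy ← 0.49·2.343 = 1.148

1 3.500 20.218 21.911
2 1.990 4.854 34.366
3 0.975 1.166 40.469
4 0.478 0.280 43.460
final: 43.460 1.148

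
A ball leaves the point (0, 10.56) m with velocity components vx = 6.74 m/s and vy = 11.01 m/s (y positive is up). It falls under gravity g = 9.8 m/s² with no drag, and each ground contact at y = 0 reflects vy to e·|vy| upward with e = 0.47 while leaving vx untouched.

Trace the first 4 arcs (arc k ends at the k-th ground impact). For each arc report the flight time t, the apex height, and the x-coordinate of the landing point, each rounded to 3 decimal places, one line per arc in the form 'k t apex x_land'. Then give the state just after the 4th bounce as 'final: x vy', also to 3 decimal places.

Arc 1: start y=10.560, vy=11.010 → t=2.972, apex=16.745, x_land=20.032, impact vy=-18.116
  bounce: vy ← 0.47·18.116 = 8.515
Arc 2: start y=0.000, vy=8.515 → t=1.738, apex=3.699, x_land=31.744, impact vy=-8.515
  bounce: vy ← 0.47·8.515 = 4.002
Arc 3: start y=0.000, vy=4.002 → t=0.817, apex=0.817, x_land=37.248, impact vy=-4.002
  bounce: vy ← 0.47·4.002 = 1.881
Arc 4: start y=0.000, vy=1.881 → t=0.384, apex=0.180, x_land=39.835, impact vy=-1.881
  bounce: vy ← 0.47·1.881 = 0.884

1 2.972 16.745 20.032
2 1.738 3.699 31.744
3 0.817 0.817 37.248
4 0.384 0.180 39.835
final: 39.835 0.884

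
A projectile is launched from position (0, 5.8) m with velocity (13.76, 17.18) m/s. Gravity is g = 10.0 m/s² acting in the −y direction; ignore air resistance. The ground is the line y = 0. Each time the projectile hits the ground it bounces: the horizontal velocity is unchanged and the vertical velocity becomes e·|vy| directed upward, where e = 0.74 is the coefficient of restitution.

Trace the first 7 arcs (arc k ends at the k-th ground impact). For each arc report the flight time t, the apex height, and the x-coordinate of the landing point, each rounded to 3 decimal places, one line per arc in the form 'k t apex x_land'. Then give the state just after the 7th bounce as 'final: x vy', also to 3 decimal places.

1 3.746 20.558 51.541
2 3.001 11.257 92.834
3 2.221 6.165 123.391
4 1.643 3.376 146.004
5 1.216 1.849 162.737
6 0.900 1.012 175.119
7 0.666 0.554 184.282
final: 184.282 2.464

Arc 1: start y=5.800, vy=17.180 → t=3.746, apex=20.558, x_land=51.541, impact vy=-20.277
  bounce: vy ← 0.74·20.277 = 15.005
Arc 2: start y=0.000, vy=15.005 → t=3.001, apex=11.257, x_land=92.834, impact vy=-15.005
  bounce: vy ← 0.74·15.005 = 11.104
Arc 3: start y=0.000, vy=11.104 → t=2.221, apex=6.165, x_land=123.391, impact vy=-11.104
  bounce: vy ← 0.74·11.104 = 8.217
Arc 4: start y=0.000, vy=8.217 → t=1.643, apex=3.376, x_land=146.004, impact vy=-8.217
  bounce: vy ← 0.74·8.217 = 6.080
Arc 5: start y=0.000, vy=6.080 → t=1.216, apex=1.849, x_land=162.737, impact vy=-6.080
  bounce: vy ← 0.74·6.080 = 4.499
Arc 6: start y=0.000, vy=4.499 → t=0.900, apex=1.012, x_land=175.119, impact vy=-4.499
  bounce: vy ← 0.74·4.499 = 3.330
Arc 7: start y=0.000, vy=3.330 → t=0.666, apex=0.554, x_land=184.282, impact vy=-3.330
  bounce: vy ← 0.74·3.330 = 2.464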